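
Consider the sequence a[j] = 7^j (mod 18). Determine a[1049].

a[0] = 1,  a[1] = 7,  a[2] = 13,  a[3] = 1.
Since a[3] = a[0] = 1, the sequence is periodic with period 3.
(1049 - 0) mod 3 = 2, so a[1049] = a[2] = 13.

13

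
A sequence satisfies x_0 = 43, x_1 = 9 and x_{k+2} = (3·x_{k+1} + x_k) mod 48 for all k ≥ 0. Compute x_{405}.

We have x_0 = 43, x_1 = 9, x_2 = 22, x_3 = 27, x_4 = 7, x_5 = 0, x_6 = 7, x_7 = 21, x_8 = 22, x_9 = 39, x_{10} = 43, x_{11} = 24, x_{12} = 19, x_{13} = 33, x_{14} = 22, x_{15} = 3, x_{16} = 31, x_{17} = 0, x_{18} = 31, x_{19} = 45, x_{20} = 22, x_{21} = 15, x_{22} = 19, x_{23} = 24, x_{24} = 43, x_{25} = 9.
The sequence repeats with period 24.
(405 - 0) mod 24 = 21, so x_{405} = x_{21} = 15.

15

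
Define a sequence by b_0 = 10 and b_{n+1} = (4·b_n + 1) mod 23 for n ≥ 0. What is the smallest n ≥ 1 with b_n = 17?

3

Listing terms: b_0 = 10,  b_1 = 18,  b_2 = 4,  b_3 = 17,  b_4 = 0,  b_5 = 1,  b_6 = 5,  b_7 = 21,  b_8 = 16,  b_9 = 19,  b_{10} = 8,  b_{11} = 10.
Since b_{11} = b_0 = 10, the sequence is periodic with period 11.
The value 17 first appears (with n ≥ 1) at b_3.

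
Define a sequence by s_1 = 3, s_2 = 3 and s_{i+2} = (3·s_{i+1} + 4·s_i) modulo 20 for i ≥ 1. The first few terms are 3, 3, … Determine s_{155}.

9

Computing terms: s_1 = 3; s_2 = 3; s_3 = 1; s_4 = 15; s_5 = 9; s_6 = 7; s_7 = 17; s_8 = 19; s_9 = 5; s_{10} = 11; s_{11} = 13; s_{12} = 3; s_{13} = 1.
Since (s_{12}, s_{13}) = (s_2, s_3) = (3, 1) (two consecutive terms determine the rest), the sequence is eventually periodic: after a pre-period of length 1 it cycles with period 10.
For i ≥ 2, s_i depends only on (i - 2) mod 10. (155 - 2) mod 10 = 3, so s_{155} = s_5 = 9.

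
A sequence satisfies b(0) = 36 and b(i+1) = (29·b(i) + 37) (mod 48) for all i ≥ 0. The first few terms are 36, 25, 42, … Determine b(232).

Computing terms: b(0) = 36,  b(1) = 25,  b(2) = 42,  b(3) = 7,  b(4) = 0,  b(5) = 37,  b(6) = 6,  b(7) = 19,  b(8) = 12,  b(9) = 1,  b(10) = 18,  b(11) = 31,  b(12) = 24,  b(13) = 13,  b(14) = 30,  b(15) = 43,  b(16) = 36.
Since b(16) = b(0) = 36, the sequence is periodic with period 16.
So b(232) = b(0 + ((232-0) mod 16)) = b(8) = 12.

12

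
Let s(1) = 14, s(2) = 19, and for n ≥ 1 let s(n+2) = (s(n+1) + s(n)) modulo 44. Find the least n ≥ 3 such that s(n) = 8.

4

s(1) = 14,  s(2) = 19,  s(3) = 33,  s(4) = 8,  s(5) = 41,  s(6) = 5,  s(7) = 2,  s(8) = 7,  s(9) = 9,  s(10) = 16,  s(11) = 25,  s(12) = 41,  s(13) = 22,  s(14) = 19,  s(15) = 41,  s(16) = 16,  s(17) = 13,  s(18) = 29,  s(19) = 42,  s(20) = 27,  s(21) = 25,  s(22) = 8,  s(23) = 33,  s(24) = 41,  s(25) = 30,  s(26) = 27,  s(27) = 13,  s(28) = 40,  s(29) = 9,  s(30) = 5,  s(31) = 14,  s(32) = 19.
Since (s(31), s(32)) = (s(1), s(2)) = (14, 19) (two consecutive terms determine the rest), the sequence is periodic with period 30.
The value 8 first appears (with n ≥ 3) at s(4).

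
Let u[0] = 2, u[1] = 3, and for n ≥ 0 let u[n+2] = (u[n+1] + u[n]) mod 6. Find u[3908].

1

Computing terms: u[0] = 2, u[1] = 3, u[2] = 5, u[3] = 2, u[4] = 1, u[5] = 3, u[6] = 4, u[7] = 1, u[8] = 5, u[9] = 0, u[10] = 5, u[11] = 5, u[12] = 4, u[13] = 3, u[14] = 1, u[15] = 4, u[16] = 5, u[17] = 3, u[18] = 2, u[19] = 5, u[20] = 1, u[21] = 0, u[22] = 1, u[23] = 1, u[24] = 2, u[25] = 3.
The sequence repeats with period 24.
(3908 - 0) mod 24 = 20, so u[3908] = u[20] = 1.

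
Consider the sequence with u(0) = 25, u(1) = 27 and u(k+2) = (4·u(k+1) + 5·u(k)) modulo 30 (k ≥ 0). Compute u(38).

23

We have u(0) = 25,  u(1) = 27,  u(2) = 23,  u(3) = 17,  u(4) = 3,  u(5) = 7,  u(6) = 13,  u(7) = 27,  u(8) = 23.
Since (u(7), u(8)) = (u(1), u(2)) = (27, 23) (two consecutive terms determine the rest), the sequence is eventually periodic: after a pre-period of length 1 it cycles with period 6.
For k ≥ 1, u(k) depends only on (k - 1) mod 6. (38 - 1) mod 6 = 1, so u(38) = u(2) = 23.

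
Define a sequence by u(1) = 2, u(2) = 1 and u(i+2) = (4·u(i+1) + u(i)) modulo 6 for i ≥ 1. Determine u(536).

5

u(1) = 2, u(2) = 1, u(3) = 0, u(4) = 1, u(5) = 4, u(6) = 5, u(7) = 0, u(8) = 5, u(9) = 2, u(10) = 1.
Since (u(9), u(10)) = (u(1), u(2)) = (2, 1) (two consecutive terms determine the rest), the sequence is periodic with period 8.
(536 - 1) mod 8 = 7, so u(536) = u(8) = 5.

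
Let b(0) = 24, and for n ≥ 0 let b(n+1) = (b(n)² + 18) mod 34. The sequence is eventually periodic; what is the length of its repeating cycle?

6

We have b(0) = 24, b(1) = 16, b(2) = 2, b(3) = 22, b(4) = 26, b(5) = 14, b(6) = 10, b(7) = 16.
Since b(7) = b(1) = 16, the sequence is eventually periodic: after a pre-period of length 1 it cycles with period 6.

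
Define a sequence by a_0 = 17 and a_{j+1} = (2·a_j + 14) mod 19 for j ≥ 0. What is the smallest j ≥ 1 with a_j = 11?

We have a_0 = 17, a_1 = 10, a_2 = 15, a_3 = 6, a_4 = 7, a_5 = 9, a_6 = 13, a_7 = 2, a_8 = 18, a_9 = 12, a_{10} = 0, a_{11} = 14, a_{12} = 4, a_{13} = 3, a_{14} = 1, a_{15} = 16, a_{16} = 8, a_{17} = 11, a_{18} = 17.
The sequence repeats with period 18.
The value 11 first appears (with j ≥ 1) at a_{17}.

17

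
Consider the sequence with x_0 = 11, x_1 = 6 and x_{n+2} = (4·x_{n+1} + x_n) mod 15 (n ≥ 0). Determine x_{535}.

13

Listing terms: x_0 = 11, x_1 = 6, x_2 = 5, x_3 = 11, x_4 = 4, x_5 = 12, x_6 = 7, x_7 = 10, x_8 = 2, x_9 = 3, x_{10} = 14, x_{11} = 14, x_{12} = 10, x_{13} = 9, x_{14} = 1, x_{15} = 13, x_{16} = 8, x_{17} = 0, x_{18} = 8, x_{19} = 2, x_{20} = 1, x_{21} = 6, x_{22} = 10, x_{23} = 1, x_{24} = 14, x_{25} = 12, x_{26} = 2, x_{27} = 5, x_{28} = 7, x_{29} = 3, x_{30} = 4, x_{31} = 4, x_{32} = 5, x_{33} = 9, x_{34} = 11, x_{35} = 8, x_{36} = 13, x_{37} = 0, x_{38} = 13, x_{39} = 7, x_{40} = 11, x_{41} = 6.
The sequence repeats with period 40.
(535 - 0) mod 40 = 15, so x_{535} = x_{15} = 13.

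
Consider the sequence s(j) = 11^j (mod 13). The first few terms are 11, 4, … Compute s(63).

s(1) = 11; s(2) = 4; s(3) = 5; s(4) = 3; s(5) = 7; s(6) = 12; s(7) = 2; s(8) = 9; s(9) = 8; s(10) = 10; s(11) = 6; s(12) = 1; s(13) = 11.
The sequence repeats with period 12.
So s(63) = s(1 + ((63-1) mod 12)) = s(3) = 5.

5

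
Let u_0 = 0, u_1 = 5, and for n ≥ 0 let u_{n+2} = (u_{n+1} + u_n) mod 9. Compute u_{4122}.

5

Listing terms: u_0 = 0, u_1 = 5, u_2 = 5, u_3 = 1, u_4 = 6, u_5 = 7, u_6 = 4, u_7 = 2, u_8 = 6, u_9 = 8, u_{10} = 5, u_{11} = 4, u_{12} = 0, u_{13} = 4, u_{14} = 4, u_{15} = 8, u_{16} = 3, u_{17} = 2, u_{18} = 5, u_{19} = 7, u_{20} = 3, u_{21} = 1, u_{22} = 4, u_{23} = 5, u_{24} = 0, u_{25} = 5.
Since (u_{24}, u_{25}) = (u_0, u_1) = (0, 5) (two consecutive terms determine the rest), the sequence is periodic with period 24.
(4122 - 0) mod 24 = 18, so u_{4122} = u_{18} = 5.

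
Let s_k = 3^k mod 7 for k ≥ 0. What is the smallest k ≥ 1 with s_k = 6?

3

Computing terms: s_0 = 1, s_1 = 3, s_2 = 2, s_3 = 6, s_4 = 4, s_5 = 5, s_6 = 1.
The sequence repeats with period 6.
The value 6 first appears (with k ≥ 1) at s_3.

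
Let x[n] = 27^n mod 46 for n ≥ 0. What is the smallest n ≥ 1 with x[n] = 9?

Computing terms: x[0] = 1, x[1] = 27, x[2] = 39, x[3] = 41, x[4] = 3, x[5] = 35, x[6] = 25, x[7] = 31, x[8] = 9, x[9] = 13, x[10] = 29, x[11] = 1.
The sequence repeats with period 11.
The value 9 first appears (with n ≥ 1) at x[8].

8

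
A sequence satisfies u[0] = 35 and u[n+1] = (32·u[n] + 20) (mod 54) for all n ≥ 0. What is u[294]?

Computing terms: u[0] = 35,  u[1] = 6,  u[2] = 50,  u[3] = 0,  u[4] = 20,  u[5] = 12,  u[6] = 26,  u[7] = 42,  u[8] = 14,  u[9] = 36,  u[10] = 38,  u[11] = 48,  u[12] = 44,  u[13] = 24,  u[14] = 32,  u[15] = 18,  u[16] = 2,  u[17] = 30,  u[18] = 8,  u[19] = 6.
Since u[19] = u[1] = 6, the sequence is eventually periodic: after a pre-period of length 1 it cycles with period 18.
For n ≥ 1, u[n] depends only on (n - 1) mod 18. (294 - 1) mod 18 = 5, so u[294] = u[6] = 26.

26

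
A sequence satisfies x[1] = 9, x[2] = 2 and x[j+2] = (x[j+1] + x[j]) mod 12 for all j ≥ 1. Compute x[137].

x[1] = 9,  x[2] = 2,  x[3] = 11,  x[4] = 1,  x[5] = 0,  x[6] = 1,  x[7] = 1,  x[8] = 2,  x[9] = 3,  x[10] = 5,  x[11] = 8,  x[12] = 1,  x[13] = 9,  x[14] = 10,  x[15] = 7,  x[16] = 5,  x[17] = 0,  x[18] = 5,  x[19] = 5,  x[20] = 10,  x[21] = 3,  x[22] = 1,  x[23] = 4,  x[24] = 5,  x[25] = 9,  x[26] = 2.
Since (x[25], x[26]) = (x[1], x[2]) = (9, 2) (two consecutive terms determine the rest), the sequence is periodic with period 24.
(137 - 1) mod 24 = 16, so x[137] = x[17] = 0.

0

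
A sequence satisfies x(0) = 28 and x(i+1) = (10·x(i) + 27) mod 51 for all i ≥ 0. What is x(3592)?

34

We have x(0) = 28,  x(1) = 1,  x(2) = 37,  x(3) = 40,  x(4) = 19,  x(5) = 13,  x(6) = 4,  x(7) = 16,  x(8) = 34,  x(9) = 10,  x(10) = 25,  x(11) = 22,  x(12) = 43,  x(13) = 49,  x(14) = 7,  x(15) = 46,  x(16) = 28.
The sequence repeats with period 16.
So x(3592) = x(0 + ((3592-0) mod 16)) = x(8) = 34.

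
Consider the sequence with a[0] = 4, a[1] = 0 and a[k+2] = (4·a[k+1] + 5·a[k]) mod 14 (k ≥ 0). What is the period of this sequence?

Listing terms: a[0] = 4; a[1] = 0; a[2] = 6; a[3] = 10; a[4] = 0; a[5] = 8; a[6] = 4; a[7] = 0.
The sequence repeats with period 6.

6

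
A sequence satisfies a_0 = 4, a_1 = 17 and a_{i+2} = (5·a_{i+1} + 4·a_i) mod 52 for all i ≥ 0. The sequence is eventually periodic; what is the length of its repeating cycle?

42

We have a_0 = 4,  a_1 = 17,  a_2 = 49,  a_3 = 1,  a_4 = 45,  a_5 = 21,  a_6 = 25,  a_7 = 1,  a_8 = 1,  a_9 = 9,  a_{10} = 49,  a_{11} = 21,  a_{12} = 41,  a_{13} = 29,  a_{14} = 49,  a_{15} = 49,  a_{16} = 25,  a_{17} = 9,  a_{18} = 41,  a_{19} = 33,  a_{20} = 17,  a_{21} = 9,  a_{22} = 9,  a_{23} = 29,  a_{24} = 25,  a_{25} = 33,  a_{26} = 5,  a_{27} = 1,  a_{28} = 25,  a_{29} = 25,  a_{30} = 17,  a_{31} = 29,  a_{32} = 5,  a_{33} = 37,  a_{34} = 49,  a_{35} = 29,  a_{36} = 29,  a_{37} = 1,  a_{38} = 17,  a_{39} = 37,  a_{40} = 45,  a_{41} = 9,  a_{42} = 17,  a_{43} = 17,  a_{44} = 49.
Since (a_{43}, a_{44}) = (a_1, a_2) = (17, 49) (two consecutive terms determine the rest), the sequence is eventually periodic: after a pre-period of length 1 it cycles with period 42.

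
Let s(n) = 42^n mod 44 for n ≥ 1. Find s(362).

Listing terms: s(1) = 42,  s(2) = 4,  s(3) = 36,  s(4) = 16,  s(5) = 12,  s(6) = 20,  s(7) = 4.
Since s(7) = s(2) = 4, the sequence is eventually periodic: after a pre-period of length 1 it cycles with period 5.
For n ≥ 2, s(n) depends only on (n - 2) mod 5. (362 - 2) mod 5 = 0, so s(362) = s(2) = 4.

4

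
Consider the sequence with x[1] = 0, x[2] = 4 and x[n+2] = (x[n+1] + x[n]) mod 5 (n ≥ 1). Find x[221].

0

x[1] = 0, x[2] = 4, x[3] = 4, x[4] = 3, x[5] = 2, x[6] = 0, x[7] = 2, x[8] = 2, x[9] = 4, x[10] = 1, x[11] = 0, x[12] = 1, x[13] = 1, x[14] = 2, x[15] = 3, x[16] = 0, x[17] = 3, x[18] = 3, x[19] = 1, x[20] = 4, x[21] = 0, x[22] = 4.
Since (x[21], x[22]) = (x[1], x[2]) = (0, 4) (two consecutive terms determine the rest), the sequence is periodic with period 20.
(221 - 1) mod 20 = 0, so x[221] = x[1] = 0.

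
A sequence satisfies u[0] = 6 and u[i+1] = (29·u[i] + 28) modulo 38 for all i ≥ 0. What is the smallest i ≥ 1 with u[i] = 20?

5

Listing terms: u[0] = 6, u[1] = 12, u[2] = 34, u[3] = 26, u[4] = 22, u[5] = 20, u[6] = 0, u[7] = 28, u[8] = 4, u[9] = 30, u[10] = 24, u[11] = 2, u[12] = 10, u[13] = 14, u[14] = 16, u[15] = 36, u[16] = 8, u[17] = 32, u[18] = 6.
The sequence repeats with period 18.
The value 20 first appears (with i ≥ 1) at u[5].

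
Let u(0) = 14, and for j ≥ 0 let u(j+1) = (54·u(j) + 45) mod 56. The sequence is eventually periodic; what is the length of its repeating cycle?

We have u(0) = 14; u(1) = 17; u(2) = 11; u(3) = 23; u(4) = 55; u(5) = 47; u(6) = 7; u(7) = 31; u(8) = 39; u(9) = 23.
Since u(9) = u(3) = 23, the sequence is eventually periodic: after a pre-period of length 3 it cycles with period 6.

6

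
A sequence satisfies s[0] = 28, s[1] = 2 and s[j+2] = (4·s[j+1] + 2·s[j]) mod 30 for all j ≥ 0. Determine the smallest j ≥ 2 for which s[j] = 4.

Computing terms: s[0] = 28, s[1] = 2, s[2] = 4, s[3] = 20, s[4] = 28, s[5] = 2.
The sequence repeats with period 4.
The value 4 first appears (with j ≥ 2) at s[2].

2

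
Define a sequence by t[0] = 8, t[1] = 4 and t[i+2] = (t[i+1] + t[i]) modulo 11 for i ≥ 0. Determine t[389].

7

Computing terms: t[0] = 8,  t[1] = 4,  t[2] = 1,  t[3] = 5,  t[4] = 6,  t[5] = 0,  t[6] = 6,  t[7] = 6,  t[8] = 1,  t[9] = 7,  t[10] = 8,  t[11] = 4.
Since (t[10], t[11]) = (t[0], t[1]) = (8, 4) (two consecutive terms determine the rest), the sequence is periodic with period 10.
So t[389] = t[0 + ((389-0) mod 10)] = t[9] = 7.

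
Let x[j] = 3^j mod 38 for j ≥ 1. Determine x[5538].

We have x[1] = 3,  x[2] = 9,  x[3] = 27,  x[4] = 5,  x[5] = 15,  x[6] = 7,  x[7] = 21,  x[8] = 25,  x[9] = 37,  x[10] = 35,  x[11] = 29,  x[12] = 11,  x[13] = 33,  x[14] = 23,  x[15] = 31,  x[16] = 17,  x[17] = 13,  x[18] = 1,  x[19] = 3.
The sequence repeats with period 18.
(5538 - 1) mod 18 = 11, so x[5538] = x[12] = 11.

11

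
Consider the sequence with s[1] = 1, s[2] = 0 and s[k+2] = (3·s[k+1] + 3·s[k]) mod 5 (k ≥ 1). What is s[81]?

Computing terms: s[1] = 1,  s[2] = 0,  s[3] = 3,  s[4] = 4,  s[5] = 1,  s[6] = 0.
The sequence repeats with period 4.
So s[81] = s[1 + ((81-1) mod 4)] = s[1] = 1.

1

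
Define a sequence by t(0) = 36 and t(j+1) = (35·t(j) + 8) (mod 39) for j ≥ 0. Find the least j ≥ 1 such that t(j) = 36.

6

t(0) = 36, t(1) = 20, t(2) = 6, t(3) = 23, t(4) = 33, t(5) = 32, t(6) = 36.
Since t(6) = t(0) = 36, the sequence is periodic with period 6.
The value 36 next appears (with j ≥ 1) at t(6).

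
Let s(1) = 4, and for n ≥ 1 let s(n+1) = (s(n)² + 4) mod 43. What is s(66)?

We have s(1) = 4; s(2) = 20; s(3) = 17; s(4) = 35; s(5) = 25; s(6) = 27; s(7) = 2; s(8) = 8; s(9) = 25.
Since s(9) = s(5) = 25, the sequence is eventually periodic: after a pre-period of length 4 it cycles with period 4.
For n ≥ 5, s(n) depends only on (n - 5) mod 4. (66 - 5) mod 4 = 1, so s(66) = s(6) = 27.

27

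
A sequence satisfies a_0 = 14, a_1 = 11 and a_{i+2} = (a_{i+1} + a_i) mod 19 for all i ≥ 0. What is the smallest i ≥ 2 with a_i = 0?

13

Computing terms: a_0 = 14, a_1 = 11, a_2 = 6, a_3 = 17, a_4 = 4, a_5 = 2, a_6 = 6, a_7 = 8, a_8 = 14, a_9 = 3, a_{10} = 17, a_{11} = 1, a_{12} = 18, a_{13} = 0, a_{14} = 18, a_{15} = 18, a_{16} = 17, a_{17} = 16, a_{18} = 14, a_{19} = 11.
Since (a_{18}, a_{19}) = (a_0, a_1) = (14, 11) (two consecutive terms determine the rest), the sequence is periodic with period 18.
The value 0 first appears (with i ≥ 2) at a_{13}.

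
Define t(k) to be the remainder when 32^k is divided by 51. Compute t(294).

13

We have t(1) = 32, t(2) = 4, t(3) = 26, t(4) = 16, t(5) = 2, t(6) = 13, t(7) = 8, t(8) = 1, t(9) = 32.
The sequence repeats with period 8.
(294 - 1) mod 8 = 5, so t(294) = t(6) = 13.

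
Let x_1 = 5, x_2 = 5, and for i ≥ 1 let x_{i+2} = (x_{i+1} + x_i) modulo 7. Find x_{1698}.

5

x_1 = 5; x_2 = 5; x_3 = 3; x_4 = 1; x_5 = 4; x_6 = 5; x_7 = 2; x_8 = 0; x_9 = 2; x_{10} = 2; x_{11} = 4; x_{12} = 6; x_{13} = 3; x_{14} = 2; x_{15} = 5; x_{16} = 0; x_{17} = 5; x_{18} = 5.
Since (x_{17}, x_{18}) = (x_1, x_2) = (5, 5) (two consecutive terms determine the rest), the sequence is periodic with period 16.
(1698 - 1) mod 16 = 1, so x_{1698} = x_2 = 5.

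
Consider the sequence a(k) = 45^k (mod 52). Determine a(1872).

We have a(1) = 45; a(2) = 49; a(3) = 21; a(4) = 9; a(5) = 41; a(6) = 25; a(7) = 33; a(8) = 29; a(9) = 5; a(10) = 17; a(11) = 37; a(12) = 1; a(13) = 45.
Since a(13) = a(1) = 45, the sequence is periodic with period 12.
(1872 - 1) mod 12 = 11, so a(1872) = a(12) = 1.

1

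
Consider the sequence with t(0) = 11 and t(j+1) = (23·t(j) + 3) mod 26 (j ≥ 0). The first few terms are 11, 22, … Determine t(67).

22

Computing terms: t(0) = 11; t(1) = 22; t(2) = 15; t(3) = 10; t(4) = 25; t(5) = 6; t(6) = 11.
Since t(6) = t(0) = 11, the sequence is periodic with period 6.
So t(67) = t(0 + ((67-0) mod 6)) = t(1) = 22.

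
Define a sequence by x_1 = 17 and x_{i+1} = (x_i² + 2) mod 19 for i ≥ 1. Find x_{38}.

6

We have x_1 = 17, x_2 = 6, x_3 = 0, x_4 = 2, x_5 = 6.
Since x_5 = x_2 = 6, the sequence is eventually periodic: after a pre-period of length 1 it cycles with period 3.
For i ≥ 2, x_i depends only on (i - 2) mod 3. (38 - 2) mod 3 = 0, so x_{38} = x_2 = 6.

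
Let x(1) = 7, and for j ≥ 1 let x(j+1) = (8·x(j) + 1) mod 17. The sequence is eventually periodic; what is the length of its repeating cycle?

We have x(1) = 7; x(2) = 6; x(3) = 15; x(4) = 2; x(5) = 0; x(6) = 1; x(7) = 9; x(8) = 5; x(9) = 7.
The sequence repeats with period 8.

8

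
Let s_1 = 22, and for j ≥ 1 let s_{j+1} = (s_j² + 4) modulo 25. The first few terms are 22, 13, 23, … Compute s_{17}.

13

We have s_1 = 22, s_2 = 13, s_3 = 23, s_4 = 8, s_5 = 18, s_6 = 3, s_7 = 13.
Since s_7 = s_2 = 13, the sequence is eventually periodic: after a pre-period of length 1 it cycles with period 5.
For j ≥ 2, s_j depends only on (j - 2) mod 5. (17 - 2) mod 5 = 0, so s_{17} = s_2 = 13.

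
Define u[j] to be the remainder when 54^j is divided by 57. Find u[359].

Computing terms: u[0] = 1; u[1] = 54; u[2] = 9; u[3] = 30; u[4] = 24; u[5] = 42; u[6] = 45; u[7] = 36; u[8] = 6; u[9] = 39; u[10] = 54.
Since u[10] = u[1] = 54, the sequence is eventually periodic: after a pre-period of length 1 it cycles with period 9.
For j ≥ 1, u[j] depends only on (j - 1) mod 9. (359 - 1) mod 9 = 7, so u[359] = u[8] = 6.

6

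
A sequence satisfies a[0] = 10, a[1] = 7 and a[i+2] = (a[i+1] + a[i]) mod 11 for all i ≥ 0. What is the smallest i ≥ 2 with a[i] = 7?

We have a[0] = 10, a[1] = 7, a[2] = 6, a[3] = 2, a[4] = 8, a[5] = 10, a[6] = 7.
The sequence repeats with period 5.
The value 7 next appears (with i ≥ 2) at a[6].

6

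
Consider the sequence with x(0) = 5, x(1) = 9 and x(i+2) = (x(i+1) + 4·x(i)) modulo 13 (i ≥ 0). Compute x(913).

9

Listing terms: x(0) = 5,  x(1) = 9,  x(2) = 3,  x(3) = 0,  x(4) = 12,  x(5) = 12,  x(6) = 8,  x(7) = 4,  x(8) = 10,  x(9) = 0,  x(10) = 1,  x(11) = 1,  x(12) = 5,  x(13) = 9.
Since (x(12), x(13)) = (x(0), x(1)) = (5, 9) (two consecutive terms determine the rest), the sequence is periodic with period 12.
So x(913) = x(0 + ((913-0) mod 12)) = x(1) = 9.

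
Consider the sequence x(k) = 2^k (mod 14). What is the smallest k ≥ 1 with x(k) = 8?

Listing terms: x(0) = 1; x(1) = 2; x(2) = 4; x(3) = 8; x(4) = 2.
Since x(4) = x(1) = 2, the sequence is eventually periodic: after a pre-period of length 1 it cycles with period 3.
The value 8 first appears (with k ≥ 1) at x(3).

3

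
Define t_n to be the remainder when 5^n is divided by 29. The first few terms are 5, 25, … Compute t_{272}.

t_1 = 5, t_2 = 25, t_3 = 9, t_4 = 16, t_5 = 22, t_6 = 23, t_7 = 28, t_8 = 24, t_9 = 4, t_{10} = 20, t_{11} = 13, t_{12} = 7, t_{13} = 6, t_{14} = 1, t_{15} = 5.
Since t_{15} = t_1 = 5, the sequence is periodic with period 14.
So t_{272} = t_{1 + ((272-1) mod 14)} = t_6 = 23.

23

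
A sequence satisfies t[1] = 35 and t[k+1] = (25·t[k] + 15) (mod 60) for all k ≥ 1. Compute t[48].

Listing terms: t[1] = 35; t[2] = 50; t[3] = 5; t[4] = 20; t[5] = 35.
Since t[5] = t[1] = 35, the sequence is periodic with period 4.
So t[48] = t[1 + ((48-1) mod 4)] = t[4] = 20.

20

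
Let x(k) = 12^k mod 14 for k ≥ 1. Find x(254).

x(1) = 12, x(2) = 4, x(3) = 6, x(4) = 2, x(5) = 10, x(6) = 8, x(7) = 12.
Since x(7) = x(1) = 12, the sequence is periodic with period 6.
(254 - 1) mod 6 = 1, so x(254) = x(2) = 4.

4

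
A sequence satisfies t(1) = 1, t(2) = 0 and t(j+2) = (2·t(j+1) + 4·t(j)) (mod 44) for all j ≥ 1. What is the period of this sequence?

We have t(1) = 1; t(2) = 0; t(3) = 4; t(4) = 8; t(5) = 32; t(6) = 8; t(7) = 12; t(8) = 12; t(9) = 28; t(10) = 16; t(11) = 12; t(12) = 0; t(13) = 4.
Since (t(12), t(13)) = (t(2), t(3)) = (0, 4) (two consecutive terms determine the rest), the sequence is eventually periodic: after a pre-period of length 1 it cycles with period 10.

10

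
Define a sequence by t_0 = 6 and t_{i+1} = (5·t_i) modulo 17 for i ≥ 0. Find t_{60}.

We have t_0 = 6, t_1 = 13, t_2 = 14, t_3 = 2, t_4 = 10, t_5 = 16, t_6 = 12, t_7 = 9, t_8 = 11, t_9 = 4, t_{10} = 3, t_{11} = 15, t_{12} = 7, t_{13} = 1, t_{14} = 5, t_{15} = 8, t_{16} = 6.
Since t_{16} = t_0 = 6, the sequence is periodic with period 16.
(60 - 0) mod 16 = 12, so t_{60} = t_{12} = 7.

7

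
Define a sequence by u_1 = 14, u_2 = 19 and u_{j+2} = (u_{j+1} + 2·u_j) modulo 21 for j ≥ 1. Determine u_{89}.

11

We have u_1 = 14, u_2 = 19, u_3 = 5, u_4 = 1, u_5 = 11, u_6 = 13, u_7 = 14, u_8 = 19.
The sequence repeats with period 6.
So u_{89} = u_{1 + ((89-1) mod 6)} = u_5 = 11.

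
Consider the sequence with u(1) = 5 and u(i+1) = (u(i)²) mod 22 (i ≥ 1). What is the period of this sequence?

4

Computing terms: u(1) = 5,  u(2) = 3,  u(3) = 9,  u(4) = 15,  u(5) = 5.
Since u(5) = u(1) = 5, the sequence is periodic with period 4.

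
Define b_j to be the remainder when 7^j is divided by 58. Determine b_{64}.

7

Computing terms: b_1 = 7, b_2 = 49, b_3 = 53, b_4 = 23, b_5 = 45, b_6 = 25, b_7 = 1, b_8 = 7.
The sequence repeats with period 7.
So b_{64} = b_{1 + ((64-1) mod 7)} = b_1 = 7.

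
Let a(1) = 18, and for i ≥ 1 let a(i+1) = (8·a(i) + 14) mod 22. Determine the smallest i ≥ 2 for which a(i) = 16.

Computing terms: a(1) = 18, a(2) = 4, a(3) = 2, a(4) = 8, a(5) = 12, a(6) = 0, a(7) = 14, a(8) = 16, a(9) = 10, a(10) = 6, a(11) = 18.
The sequence repeats with period 10.
The value 16 first appears (with i ≥ 2) at a(8).

8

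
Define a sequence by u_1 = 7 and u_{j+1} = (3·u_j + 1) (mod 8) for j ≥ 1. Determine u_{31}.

3

We have u_1 = 7; u_2 = 6; u_3 = 3; u_4 = 2; u_5 = 7.
Since u_5 = u_1 = 7, the sequence is periodic with period 4.
(31 - 1) mod 4 = 2, so u_{31} = u_3 = 3.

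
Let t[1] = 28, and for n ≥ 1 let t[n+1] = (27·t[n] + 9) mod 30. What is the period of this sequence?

Listing terms: t[1] = 28,  t[2] = 15,  t[3] = 24,  t[4] = 27,  t[5] = 18,  t[6] = 15.
Since t[6] = t[2] = 15, the sequence is eventually periodic: after a pre-period of length 1 it cycles with period 4.

4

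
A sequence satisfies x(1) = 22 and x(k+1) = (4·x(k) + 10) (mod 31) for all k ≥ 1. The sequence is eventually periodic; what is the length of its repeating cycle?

Listing terms: x(1) = 22; x(2) = 5; x(3) = 30; x(4) = 6; x(5) = 3; x(6) = 22.
The sequence repeats with period 5.

5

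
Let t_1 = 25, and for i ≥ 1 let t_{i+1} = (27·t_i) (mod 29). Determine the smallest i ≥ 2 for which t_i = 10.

22

Listing terms: t_1 = 25, t_2 = 8, t_3 = 13, t_4 = 3, t_5 = 23, t_6 = 12, t_7 = 5, t_8 = 19, t_9 = 20, t_{10} = 18, t_{11} = 22, t_{12} = 14, t_{13} = 1, t_{14} = 27, t_{15} = 4, t_{16} = 21, t_{17} = 16, t_{18} = 26, t_{19} = 6, t_{20} = 17, t_{21} = 24, t_{22} = 10, t_{23} = 9, t_{24} = 11, t_{25} = 7, t_{26} = 15, t_{27} = 28, t_{28} = 2, t_{29} = 25.
The sequence repeats with period 28.
The value 10 first appears (with i ≥ 2) at t_{22}.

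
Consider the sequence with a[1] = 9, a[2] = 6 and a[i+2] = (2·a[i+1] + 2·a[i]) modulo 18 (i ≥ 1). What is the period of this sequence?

We have a[1] = 9, a[2] = 6, a[3] = 12, a[4] = 0, a[5] = 6, a[6] = 12.
Since (a[5], a[6]) = (a[2], a[3]) = (6, 12) (two consecutive terms determine the rest), the sequence is eventually periodic: after a pre-period of length 1 it cycles with period 3.

3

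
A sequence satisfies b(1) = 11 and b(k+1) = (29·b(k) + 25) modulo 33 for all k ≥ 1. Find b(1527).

Computing terms: b(1) = 11; b(2) = 14; b(3) = 2; b(4) = 17; b(5) = 23; b(6) = 32; b(7) = 29; b(8) = 8; b(9) = 26; b(10) = 20; b(11) = 11.
The sequence repeats with period 10.
(1527 - 1) mod 10 = 6, so b(1527) = b(7) = 29.

29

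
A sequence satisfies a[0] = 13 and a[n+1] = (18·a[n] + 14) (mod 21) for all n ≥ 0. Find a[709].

17

We have a[0] = 13, a[1] = 17, a[2] = 5, a[3] = 20, a[4] = 17.
Since a[4] = a[1] = 17, the sequence is eventually periodic: after a pre-period of length 1 it cycles with period 3.
For n ≥ 1, a[n] depends only on (n - 1) mod 3. (709 - 1) mod 3 = 0, so a[709] = a[1] = 17.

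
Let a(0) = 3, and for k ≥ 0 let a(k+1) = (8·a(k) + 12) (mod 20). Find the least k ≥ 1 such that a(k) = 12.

We have a(0) = 3, a(1) = 16, a(2) = 0, a(3) = 12, a(4) = 8, a(5) = 16.
Since a(5) = a(1) = 16, the sequence is eventually periodic: after a pre-period of length 1 it cycles with period 4.
The value 12 first appears (with k ≥ 1) at a(3).

3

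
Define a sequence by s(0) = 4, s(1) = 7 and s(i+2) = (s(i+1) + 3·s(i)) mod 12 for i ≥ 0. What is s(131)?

1

Computing terms: s(0) = 4; s(1) = 7; s(2) = 7; s(3) = 4; s(4) = 1; s(5) = 1; s(6) = 4; s(7) = 7.
Since (s(6), s(7)) = (s(0), s(1)) = (4, 7) (two consecutive terms determine the rest), the sequence is periodic with period 6.
(131 - 0) mod 6 = 5, so s(131) = s(5) = 1.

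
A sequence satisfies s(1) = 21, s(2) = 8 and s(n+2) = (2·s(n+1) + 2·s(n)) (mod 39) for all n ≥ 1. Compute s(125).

29

We have s(1) = 21, s(2) = 8, s(3) = 19, s(4) = 15, s(5) = 29, s(6) = 10, s(7) = 0, s(8) = 20, s(9) = 1, s(10) = 3, s(11) = 8, s(12) = 22, s(13) = 21, s(14) = 8.
Since (s(13), s(14)) = (s(1), s(2)) = (21, 8) (two consecutive terms determine the rest), the sequence is periodic with period 12.
So s(125) = s(1 + ((125-1) mod 12)) = s(5) = 29.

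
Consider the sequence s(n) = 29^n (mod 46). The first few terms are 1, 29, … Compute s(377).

Computing terms: s(0) = 1,  s(1) = 29,  s(2) = 13,  s(3) = 9,  s(4) = 31,  s(5) = 25,  s(6) = 35,  s(7) = 3,  s(8) = 41,  s(9) = 39,  s(10) = 27,  s(11) = 1.
The sequence repeats with period 11.
(377 - 0) mod 11 = 3, so s(377) = s(3) = 9.

9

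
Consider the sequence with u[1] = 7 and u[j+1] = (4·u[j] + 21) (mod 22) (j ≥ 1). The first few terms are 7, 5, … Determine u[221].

Listing terms: u[1] = 7; u[2] = 5; u[3] = 19; u[4] = 9; u[5] = 13; u[6] = 7.
Since u[6] = u[1] = 7, the sequence is periodic with period 5.
(221 - 1) mod 5 = 0, so u[221] = u[1] = 7.

7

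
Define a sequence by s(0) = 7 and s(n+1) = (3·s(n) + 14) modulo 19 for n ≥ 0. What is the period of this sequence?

18

Computing terms: s(0) = 7; s(1) = 16; s(2) = 5; s(3) = 10; s(4) = 6; s(5) = 13; s(6) = 15; s(7) = 2; s(8) = 1; s(9) = 17; s(10) = 8; s(11) = 0; s(12) = 14; s(13) = 18; s(14) = 11; s(15) = 9; s(16) = 3; s(17) = 4; s(18) = 7.
Since s(18) = s(0) = 7, the sequence is periodic with period 18.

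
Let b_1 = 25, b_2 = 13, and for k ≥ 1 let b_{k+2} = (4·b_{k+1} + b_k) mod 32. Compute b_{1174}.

Listing terms: b_1 = 25,  b_2 = 13,  b_3 = 13,  b_4 = 1,  b_5 = 17,  b_6 = 5,  b_7 = 5,  b_8 = 25,  b_9 = 9,  b_{10} = 29,  b_{11} = 29,  b_{12} = 17,  b_{13} = 1,  b_{14} = 21,  b_{15} = 21,  b_{16} = 9,  b_{17} = 25,  b_{18} = 13.
Since (b_{17}, b_{18}) = (b_1, b_2) = (25, 13) (two consecutive terms determine the rest), the sequence is periodic with period 16.
So b_{1174} = b_{1 + ((1174-1) mod 16)} = b_6 = 5.

5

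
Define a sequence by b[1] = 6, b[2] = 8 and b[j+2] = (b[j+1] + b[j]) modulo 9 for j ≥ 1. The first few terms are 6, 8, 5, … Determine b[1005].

6

b[1] = 6, b[2] = 8, b[3] = 5, b[4] = 4, b[5] = 0, b[6] = 4, b[7] = 4, b[8] = 8, b[9] = 3, b[10] = 2, b[11] = 5, b[12] = 7, b[13] = 3, b[14] = 1, b[15] = 4, b[16] = 5, b[17] = 0, b[18] = 5, b[19] = 5, b[20] = 1, b[21] = 6, b[22] = 7, b[23] = 4, b[24] = 2, b[25] = 6, b[26] = 8.
The sequence repeats with period 24.
(1005 - 1) mod 24 = 20, so b[1005] = b[21] = 6.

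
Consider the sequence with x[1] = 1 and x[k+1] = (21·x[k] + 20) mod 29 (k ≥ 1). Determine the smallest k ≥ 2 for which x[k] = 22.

x[1] = 1,  x[2] = 12,  x[3] = 11,  x[4] = 19,  x[5] = 13,  x[6] = 3,  x[7] = 25,  x[8] = 23,  x[9] = 10,  x[10] = 27,  x[11] = 7,  x[12] = 22,  x[13] = 18,  x[14] = 21,  x[15] = 26,  x[16] = 15,  x[17] = 16,  x[18] = 8,  x[19] = 14,  x[20] = 24,  x[21] = 2,  x[22] = 4,  x[23] = 17,  x[24] = 0,  x[25] = 20,  x[26] = 5,  x[27] = 9,  x[28] = 6,  x[29] = 1.
Since x[29] = x[1] = 1, the sequence is periodic with period 28.
The value 22 first appears (with k ≥ 2) at x[12].

12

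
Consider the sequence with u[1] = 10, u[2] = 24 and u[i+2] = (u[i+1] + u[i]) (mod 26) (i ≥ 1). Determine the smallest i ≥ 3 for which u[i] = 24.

22

u[1] = 10, u[2] = 24, u[3] = 8, u[4] = 6, u[5] = 14, u[6] = 20, u[7] = 8, u[8] = 2, u[9] = 10, u[10] = 12, u[11] = 22, u[12] = 8, u[13] = 4, u[14] = 12, u[15] = 16, u[16] = 2, u[17] = 18, u[18] = 20, u[19] = 12, u[20] = 6, u[21] = 18, u[22] = 24, u[23] = 16, u[24] = 14, u[25] = 4, u[26] = 18, u[27] = 22, u[28] = 14, u[29] = 10, u[30] = 24.
The sequence repeats with period 28.
The value 24 first appears (with i ≥ 3) at u[22].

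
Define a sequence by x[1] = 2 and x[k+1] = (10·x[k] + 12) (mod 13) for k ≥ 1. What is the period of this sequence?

Computing terms: x[1] = 2,  x[2] = 6,  x[3] = 7,  x[4] = 4,  x[5] = 0,  x[6] = 12,  x[7] = 2.
The sequence repeats with period 6.

6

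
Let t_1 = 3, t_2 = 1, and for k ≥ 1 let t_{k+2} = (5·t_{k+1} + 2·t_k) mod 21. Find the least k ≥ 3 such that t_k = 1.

t_1 = 3, t_2 = 1, t_3 = 11, t_4 = 15, t_5 = 13, t_6 = 11, t_7 = 18, t_8 = 7, t_9 = 8, t_{10} = 12, t_{11} = 13, t_{12} = 5, t_{13} = 9, t_{14} = 13, t_{15} = 20, t_{16} = 0, t_{17} = 19, t_{18} = 11, t_{19} = 9, t_{20} = 4, t_{21} = 17, t_{22} = 9, t_{23} = 16, t_{24} = 14, t_{25} = 18, t_{26} = 13, t_{27} = 17, t_{28} = 6, t_{29} = 1, t_{30} = 17, t_{31} = 3, t_{32} = 7, t_{33} = 20, t_{34} = 9, t_{35} = 1, t_{36} = 2, t_{37} = 12, t_{38} = 1, t_{39} = 8, t_{40} = 0, t_{41} = 16, t_{42} = 17, t_{43} = 12, t_{44} = 10, t_{45} = 11, t_{46} = 12, t_{47} = 19, t_{48} = 14, t_{49} = 3, t_{50} = 1.
The sequence repeats with period 48.
The value 1 first appears (with k ≥ 3) at t_{29}.

29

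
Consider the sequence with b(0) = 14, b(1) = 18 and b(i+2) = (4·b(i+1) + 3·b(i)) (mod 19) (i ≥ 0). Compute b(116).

b(0) = 14,  b(1) = 18,  b(2) = 0,  b(3) = 16,  b(4) = 7,  b(5) = 0,  b(6) = 2,  b(7) = 8,  b(8) = 0,  b(9) = 5,  b(10) = 1,  b(11) = 0,  b(12) = 3,  b(13) = 12,  b(14) = 0,  b(15) = 17,  b(16) = 11,  b(17) = 0,  b(18) = 14,  b(19) = 18.
The sequence repeats with period 18.
(116 - 0) mod 18 = 8, so b(116) = b(8) = 0.

0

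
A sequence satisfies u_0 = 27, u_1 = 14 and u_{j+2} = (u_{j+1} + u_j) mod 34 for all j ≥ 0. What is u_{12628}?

Computing terms: u_0 = 27,  u_1 = 14,  u_2 = 7,  u_3 = 21,  u_4 = 28,  u_5 = 15,  u_6 = 9,  u_7 = 24,  u_8 = 33,  u_9 = 23,  u_{10} = 22,  u_{11} = 11,  u_{12} = 33,  u_{13} = 10,  u_{14} = 9,  u_{15} = 19,  u_{16} = 28,  u_{17} = 13,  u_{18} = 7,  u_{19} = 20,  u_{20} = 27,  u_{21} = 13,  u_{22} = 6,  u_{23} = 19,  u_{24} = 25,  u_{25} = 10,  u_{26} = 1,  u_{27} = 11,  u_{28} = 12,  u_{29} = 23,  u_{30} = 1,  u_{31} = 24,  u_{32} = 25,  u_{33} = 15,  u_{34} = 6,  u_{35} = 21,  u_{36} = 27,  u_{37} = 14.
Since (u_{36}, u_{37}) = (u_0, u_1) = (27, 14) (two consecutive terms determine the rest), the sequence is periodic with period 36.
(12628 - 0) mod 36 = 28, so u_{12628} = u_{28} = 12.

12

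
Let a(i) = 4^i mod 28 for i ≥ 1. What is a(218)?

Computing terms: a(1) = 4; a(2) = 16; a(3) = 8; a(4) = 4.
The sequence repeats with period 3.
(218 - 1) mod 3 = 1, so a(218) = a(2) = 16.

16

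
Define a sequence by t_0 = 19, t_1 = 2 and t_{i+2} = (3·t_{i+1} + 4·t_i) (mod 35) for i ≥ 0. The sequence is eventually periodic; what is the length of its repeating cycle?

10

Computing terms: t_0 = 19; t_1 = 2; t_2 = 12; t_3 = 9; t_4 = 5; t_5 = 16; t_6 = 33; t_7 = 23; t_8 = 26; t_9 = 30; t_{10} = 19; t_{11} = 2.
Since (t_{10}, t_{11}) = (t_0, t_1) = (19, 2) (two consecutive terms determine the rest), the sequence is periodic with period 10.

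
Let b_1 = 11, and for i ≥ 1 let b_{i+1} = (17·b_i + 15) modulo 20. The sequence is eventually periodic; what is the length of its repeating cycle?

Computing terms: b_1 = 11,  b_2 = 2,  b_3 = 9,  b_4 = 8,  b_5 = 11.
Since b_5 = b_1 = 11, the sequence is periodic with period 4.

4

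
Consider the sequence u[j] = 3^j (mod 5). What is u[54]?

u[1] = 3, u[2] = 4, u[3] = 2, u[4] = 1, u[5] = 3.
The sequence repeats with period 4.
So u[54] = u[1 + ((54-1) mod 4)] = u[2] = 4.

4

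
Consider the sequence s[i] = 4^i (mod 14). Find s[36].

Listing terms: s[1] = 4,  s[2] = 2,  s[3] = 8,  s[4] = 4.
Since s[4] = s[1] = 4, the sequence is periodic with period 3.
So s[36] = s[1 + ((36-1) mod 3)] = s[3] = 8.

8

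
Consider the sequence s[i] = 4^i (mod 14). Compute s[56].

2

We have s[1] = 4,  s[2] = 2,  s[3] = 8,  s[4] = 4.
Since s[4] = s[1] = 4, the sequence is periodic with period 3.
(56 - 1) mod 3 = 1, so s[56] = s[2] = 2.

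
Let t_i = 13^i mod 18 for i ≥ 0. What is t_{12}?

1

Computing terms: t_0 = 1; t_1 = 13; t_2 = 7; t_3 = 1.
The sequence repeats with period 3.
(12 - 0) mod 3 = 0, so t_{12} = t_0 = 1.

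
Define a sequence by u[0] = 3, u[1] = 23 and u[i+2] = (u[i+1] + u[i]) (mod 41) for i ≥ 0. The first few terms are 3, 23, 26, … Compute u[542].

15

Computing terms: u[0] = 3,  u[1] = 23,  u[2] = 26,  u[3] = 8,  u[4] = 34,  u[5] = 1,  u[6] = 35,  u[7] = 36,  u[8] = 30,  u[9] = 25,  u[10] = 14,  u[11] = 39,  u[12] = 12,  u[13] = 10,  u[14] = 22,  u[15] = 32,  u[16] = 13,  u[17] = 4,  u[18] = 17,  u[19] = 21,  u[20] = 38,  u[21] = 18,  u[22] = 15,  u[23] = 33,  u[24] = 7,  u[25] = 40,  u[26] = 6,  u[27] = 5,  u[28] = 11,  u[29] = 16,  u[30] = 27,  u[31] = 2,  u[32] = 29,  u[33] = 31,  u[34] = 19,  u[35] = 9,  u[36] = 28,  u[37] = 37,  u[38] = 24,  u[39] = 20,  u[40] = 3,  u[41] = 23.
Since (u[40], u[41]) = (u[0], u[1]) = (3, 23) (two consecutive terms determine the rest), the sequence is periodic with period 40.
So u[542] = u[0 + ((542-0) mod 40)] = u[22] = 15.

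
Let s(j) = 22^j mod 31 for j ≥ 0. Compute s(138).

Listing terms: s(0) = 1, s(1) = 22, s(2) = 19, s(3) = 15, s(4) = 20, s(5) = 6, s(6) = 8, s(7) = 21, s(8) = 28, s(9) = 27, s(10) = 5, s(11) = 17, s(12) = 2, s(13) = 13, s(14) = 7, s(15) = 30, s(16) = 9, s(17) = 12, s(18) = 16, s(19) = 11, s(20) = 25, s(21) = 23, s(22) = 10, s(23) = 3, s(24) = 4, s(25) = 26, s(26) = 14, s(27) = 29, s(28) = 18, s(29) = 24, s(30) = 1.
The sequence repeats with period 30.
(138 - 0) mod 30 = 18, so s(138) = s(18) = 16.

16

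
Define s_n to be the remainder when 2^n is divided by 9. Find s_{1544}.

Computing terms: s_0 = 1,  s_1 = 2,  s_2 = 4,  s_3 = 8,  s_4 = 7,  s_5 = 5,  s_6 = 1.
Since s_6 = s_0 = 1, the sequence is periodic with period 6.
(1544 - 0) mod 6 = 2, so s_{1544} = s_2 = 4.

4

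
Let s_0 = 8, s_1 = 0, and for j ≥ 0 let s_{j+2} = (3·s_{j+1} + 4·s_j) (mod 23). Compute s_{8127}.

19

Listing terms: s_0 = 8,  s_1 = 0,  s_2 = 9,  s_3 = 4,  s_4 = 2,  s_5 = 22,  s_6 = 5,  s_7 = 11,  s_8 = 7,  s_9 = 19,  s_{10} = 16,  s_{11} = 9,  s_{12} = 22,  s_{13} = 10,  s_{14} = 3,  s_{15} = 3,  s_{16} = 21,  s_{17} = 6,  s_{18} = 10,  s_{19} = 8,  s_{20} = 18,  s_{21} = 17,  s_{22} = 8,  s_{23} = 0.
Since (s_{22}, s_{23}) = (s_0, s_1) = (8, 0) (two consecutive terms determine the rest), the sequence is periodic with period 22.
(8127 - 0) mod 22 = 9, so s_{8127} = s_9 = 19.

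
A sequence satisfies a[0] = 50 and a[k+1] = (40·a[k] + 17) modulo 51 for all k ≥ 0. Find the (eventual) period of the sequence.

a[0] = 50, a[1] = 28, a[2] = 15, a[3] = 5, a[4] = 13, a[5] = 27, a[6] = 26, a[7] = 37, a[8] = 18, a[9] = 23, a[10] = 19, a[11] = 12, a[12] = 38, a[13] = 7, a[14] = 42, a[15] = 14, a[16] = 16, a[17] = 45, a[18] = 32, a[19] = 22, a[20] = 30, a[21] = 44, a[22] = 43, a[23] = 3, a[24] = 35, a[25] = 40, a[26] = 36, a[27] = 29, a[28] = 4, a[29] = 24, a[30] = 8, a[31] = 31, a[32] = 33, a[33] = 11, a[34] = 49, a[35] = 39, a[36] = 47, a[37] = 10, a[38] = 9, a[39] = 20, a[40] = 1, a[41] = 6, a[42] = 2, a[43] = 46, a[44] = 21, a[45] = 41, a[46] = 25, a[47] = 48, a[48] = 50.
The sequence repeats with period 48.

48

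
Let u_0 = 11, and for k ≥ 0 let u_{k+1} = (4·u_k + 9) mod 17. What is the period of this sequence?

4

u_0 = 11, u_1 = 2, u_2 = 0, u_3 = 9, u_4 = 11.
Since u_4 = u_0 = 11, the sequence is periodic with period 4.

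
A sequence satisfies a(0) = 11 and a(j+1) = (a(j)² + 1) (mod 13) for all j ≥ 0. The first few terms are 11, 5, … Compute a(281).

5

Computing terms: a(0) = 11, a(1) = 5, a(2) = 0, a(3) = 1, a(4) = 2, a(5) = 5.
Since a(5) = a(1) = 5, the sequence is eventually periodic: after a pre-period of length 1 it cycles with period 4.
For j ≥ 1, a(j) depends only on (j - 1) mod 4. (281 - 1) mod 4 = 0, so a(281) = a(1) = 5.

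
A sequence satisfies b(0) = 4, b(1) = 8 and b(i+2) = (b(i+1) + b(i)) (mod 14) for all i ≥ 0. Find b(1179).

8

b(0) = 4; b(1) = 8; b(2) = 12; b(3) = 6; b(4) = 4; b(5) = 10; b(6) = 0; b(7) = 10; b(8) = 10; b(9) = 6; b(10) = 2; b(11) = 8; b(12) = 10; b(13) = 4; b(14) = 0; b(15) = 4; b(16) = 4; b(17) = 8.
Since (b(16), b(17)) = (b(0), b(1)) = (4, 8) (two consecutive terms determine the rest), the sequence is periodic with period 16.
So b(1179) = b(0 + ((1179-0) mod 16)) = b(11) = 8.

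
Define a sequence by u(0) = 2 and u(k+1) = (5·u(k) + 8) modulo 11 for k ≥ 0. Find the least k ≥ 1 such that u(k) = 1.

4

u(0) = 2, u(1) = 7, u(2) = 10, u(3) = 3, u(4) = 1, u(5) = 2.
The sequence repeats with period 5.
The value 1 first appears (with k ≥ 1) at u(4).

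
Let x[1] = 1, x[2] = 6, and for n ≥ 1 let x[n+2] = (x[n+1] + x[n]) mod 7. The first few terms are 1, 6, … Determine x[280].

2

Listing terms: x[1] = 1; x[2] = 6; x[3] = 0; x[4] = 6; x[5] = 6; x[6] = 5; x[7] = 4; x[8] = 2; x[9] = 6; x[10] = 1; x[11] = 0; x[12] = 1; x[13] = 1; x[14] = 2; x[15] = 3; x[16] = 5; x[17] = 1; x[18] = 6.
Since (x[17], x[18]) = (x[1], x[2]) = (1, 6) (two consecutive terms determine the rest), the sequence is periodic with period 16.
(280 - 1) mod 16 = 7, so x[280] = x[8] = 2.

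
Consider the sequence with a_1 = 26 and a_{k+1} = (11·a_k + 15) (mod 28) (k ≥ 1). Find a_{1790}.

21

We have a_1 = 26; a_2 = 21; a_3 = 22; a_4 = 5; a_5 = 14; a_6 = 1; a_7 = 26.
The sequence repeats with period 6.
So a_{1790} = a_{1 + ((1790-1) mod 6)} = a_2 = 21.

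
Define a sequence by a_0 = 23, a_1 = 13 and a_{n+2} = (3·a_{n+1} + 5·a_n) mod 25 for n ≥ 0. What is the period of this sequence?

20

Listing terms: a_0 = 23, a_1 = 13, a_2 = 4, a_3 = 2, a_4 = 1, a_5 = 13, a_6 = 19, a_7 = 22, a_8 = 11, a_9 = 18, a_{10} = 9, a_{11} = 17, a_{12} = 21, a_{13} = 23, a_{14} = 24, a_{15} = 12, a_{16} = 6, a_{17} = 3, a_{18} = 14, a_{19} = 7, a_{20} = 16, a_{21} = 8, a_{22} = 4, a_{23} = 2.
Since (a_{22}, a_{23}) = (a_2, a_3) = (4, 2) (two consecutive terms determine the rest), the sequence is eventually periodic: after a pre-period of length 2 it cycles with period 20.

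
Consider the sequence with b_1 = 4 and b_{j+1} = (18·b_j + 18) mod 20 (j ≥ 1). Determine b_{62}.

10

b_1 = 4,  b_2 = 10,  b_3 = 18,  b_4 = 2,  b_5 = 14,  b_6 = 10.
Since b_6 = b_2 = 10, the sequence is eventually periodic: after a pre-period of length 1 it cycles with period 4.
For j ≥ 2, b_j depends only on (j - 2) mod 4. (62 - 2) mod 4 = 0, so b_{62} = b_2 = 10.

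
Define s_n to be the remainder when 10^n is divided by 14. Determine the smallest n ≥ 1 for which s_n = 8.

Listing terms: s_0 = 1; s_1 = 10; s_2 = 2; s_3 = 6; s_4 = 4; s_5 = 12; s_6 = 8; s_7 = 10.
Since s_7 = s_1 = 10, the sequence is eventually periodic: after a pre-period of length 1 it cycles with period 6.
The value 8 first appears (with n ≥ 1) at s_6.

6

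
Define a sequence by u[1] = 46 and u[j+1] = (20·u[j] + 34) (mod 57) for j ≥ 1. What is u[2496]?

We have u[1] = 46, u[2] = 42, u[3] = 19, u[4] = 15, u[5] = 49, u[6] = 45, u[7] = 22, u[8] = 18, u[9] = 52, u[10] = 48, u[11] = 25, u[12] = 21, u[13] = 55, u[14] = 51, u[15] = 28, u[16] = 24, u[17] = 1, u[18] = 54, u[19] = 31, u[20] = 27, u[21] = 4, u[22] = 0, u[23] = 34, u[24] = 30, u[25] = 7, u[26] = 3, u[27] = 37, u[28] = 33, u[29] = 10, u[30] = 6, u[31] = 40, u[32] = 36, u[33] = 13, u[34] = 9, u[35] = 43, u[36] = 39, u[37] = 16, u[38] = 12, u[39] = 46.
The sequence repeats with period 38.
So u[2496] = u[1 + ((2496-1) mod 38)] = u[26] = 3.

3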